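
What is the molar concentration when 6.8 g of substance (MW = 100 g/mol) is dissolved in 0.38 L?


C = (mass / MW) / volume
C = (6.8 / 100) / 0.38
C = 0.1789 M

0.1789 M


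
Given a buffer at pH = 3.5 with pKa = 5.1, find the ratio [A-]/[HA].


[A-]/[HA] = 10^(pH - pKa)
= 10^(3.5 - 5.1)
= 0.0251

0.0251


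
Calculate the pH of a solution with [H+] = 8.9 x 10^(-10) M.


pH = -log10([H+])
pH = -log10(8.9 x 10^(-10))
pH = 9.0506

9.0506


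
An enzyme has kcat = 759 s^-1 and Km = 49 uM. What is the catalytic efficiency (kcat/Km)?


Catalytic efficiency = kcat / Km
= 759 / 49
= 15.4898 uM^-1*s^-1

15.4898 uM^-1*s^-1


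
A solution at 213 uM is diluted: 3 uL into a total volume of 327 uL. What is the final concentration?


C2 = C1 * V1 / V2
C2 = 213 * 3 / 327
C2 = 1.9541 uM

1.9541 uM


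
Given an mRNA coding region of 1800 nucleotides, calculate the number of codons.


codons = nucleotides / 3
codons = 1800 / 3 = 600

600


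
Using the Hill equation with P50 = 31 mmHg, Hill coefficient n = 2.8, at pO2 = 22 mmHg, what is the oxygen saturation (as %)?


Y = pO2^n / (P50^n + pO2^n)
Y = 22^2.8 / (31^2.8 + 22^2.8)
Y = 27.68%

27.68%


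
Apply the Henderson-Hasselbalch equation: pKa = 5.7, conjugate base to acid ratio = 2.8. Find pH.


pH = pKa + log10([A-]/[HA])
pH = 5.7 + log10(2.8)
pH = 6.1472

6.1472


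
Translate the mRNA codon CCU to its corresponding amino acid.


Standard genetic code lookup.
Codon CCU -> Pro

Pro


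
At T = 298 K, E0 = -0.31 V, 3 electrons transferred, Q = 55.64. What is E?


E = E0 - (RT/nF) * ln(Q)
E = -0.31 - (8.314 * 298 / (3 * 96485)) * ln(55.64)
E = -0.3444 V

-0.3444 V


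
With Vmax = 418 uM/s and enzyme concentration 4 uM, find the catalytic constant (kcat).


kcat = Vmax / [E]t
kcat = 418 / 4
kcat = 104.5 s^-1

104.5 s^-1


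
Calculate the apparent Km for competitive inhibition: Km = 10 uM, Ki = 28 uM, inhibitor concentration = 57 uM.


Km_app = Km * (1 + [I]/Ki)
Km_app = 10 * (1 + 57/28)
Km_app = 30.3571 uM

30.3571 uM


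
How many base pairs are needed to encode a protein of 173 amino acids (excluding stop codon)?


Each amino acid = 1 codon = 3 bp
bp = 173 * 3 = 519 bp

519 bp


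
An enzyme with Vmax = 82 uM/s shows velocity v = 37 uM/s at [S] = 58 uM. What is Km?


Km = [S] * (Vmax - v) / v
Km = 58 * (82 - 37) / 37
Km = 70.5405 uM

70.5405 uM


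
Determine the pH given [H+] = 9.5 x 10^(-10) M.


pH = -log10([H+])
pH = -log10(9.5 x 10^(-10))
pH = 9.0223

9.0223


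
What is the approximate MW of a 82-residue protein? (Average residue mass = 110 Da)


MW = n_residues * 110 Da
MW = 82 * 110
MW = 9020 Da

9020 Da


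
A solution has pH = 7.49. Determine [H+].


[H+] = 10^(-pH)
[H+] = 10^(-7.49)
[H+] = 3.236e-08 M

3.236e-08 M


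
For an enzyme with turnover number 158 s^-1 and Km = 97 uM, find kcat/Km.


Catalytic efficiency = kcat / Km
= 158 / 97
= 1.6289 uM^-1*s^-1

1.6289 uM^-1*s^-1


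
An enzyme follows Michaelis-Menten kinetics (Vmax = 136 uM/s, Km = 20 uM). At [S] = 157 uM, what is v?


v = Vmax * [S] / (Km + [S])
v = 136 * 157 / (20 + 157)
v = 120.6328 uM/s

120.6328 uM/s


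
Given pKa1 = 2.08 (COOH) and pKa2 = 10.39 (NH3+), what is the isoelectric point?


pI = (pKa1 + pKa2) / 2
pI = (2.08 + 10.39) / 2
pI = 6.235

6.235


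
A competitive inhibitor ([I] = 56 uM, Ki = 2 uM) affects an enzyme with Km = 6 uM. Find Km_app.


Km_app = Km * (1 + [I]/Ki)
Km_app = 6 * (1 + 56/2)
Km_app = 174.0 uM

174.0 uM


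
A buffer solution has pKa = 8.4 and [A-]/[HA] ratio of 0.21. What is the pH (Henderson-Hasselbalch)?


pH = pKa + log10([A-]/[HA])
pH = 8.4 + log10(0.21)
pH = 7.7222

7.7222


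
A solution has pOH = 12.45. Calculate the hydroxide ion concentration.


[OH-] = 10^(-pOH)
[OH-] = 10^(-12.45)
[OH-] = 3.548e-13 M

3.548e-13 M


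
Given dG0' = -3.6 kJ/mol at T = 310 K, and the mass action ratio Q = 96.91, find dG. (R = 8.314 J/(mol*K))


dG = dG0' + RT * ln(Q) / 1000
dG = -3.6 + 8.314 * 310 * ln(96.91) / 1000
dG = 8.1882 kJ/mol

8.1882 kJ/mol


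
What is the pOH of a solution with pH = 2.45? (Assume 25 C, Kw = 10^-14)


pOH = 14 - pH
pOH = 14 - 2.45
pOH = 11.55

11.55


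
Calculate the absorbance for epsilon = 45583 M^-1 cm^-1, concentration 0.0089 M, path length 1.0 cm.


A = epsilon * c * l
A = 45583 * 0.0089 * 1.0
A = 405.6887

405.6887


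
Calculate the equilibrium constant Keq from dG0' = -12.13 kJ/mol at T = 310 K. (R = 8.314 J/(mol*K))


Keq = exp(-dG0 * 1000 / (R * T))
Keq = exp(-(-12.13) * 1000 / (8.314 * 310))
Keq = 110.6534

110.6534


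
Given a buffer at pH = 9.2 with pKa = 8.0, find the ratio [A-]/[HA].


[A-]/[HA] = 10^(pH - pKa)
= 10^(9.2 - 8.0)
= 15.8489

15.8489


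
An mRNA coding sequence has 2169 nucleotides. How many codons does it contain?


codons = nucleotides / 3
codons = 2169 / 3 = 723

723


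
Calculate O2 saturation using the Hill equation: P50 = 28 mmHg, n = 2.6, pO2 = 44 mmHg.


Y = pO2^n / (P50^n + pO2^n)
Y = 44^2.6 / (28^2.6 + 44^2.6)
Y = 76.41%

76.41%


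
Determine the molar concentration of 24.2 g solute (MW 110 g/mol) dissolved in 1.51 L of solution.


C = (mass / MW) / volume
C = (24.2 / 110) / 1.51
C = 0.1457 M

0.1457 M


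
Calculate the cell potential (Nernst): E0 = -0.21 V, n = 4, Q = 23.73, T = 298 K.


E = E0 - (RT/nF) * ln(Q)
E = -0.21 - (8.314 * 298 / (4 * 96485)) * ln(23.73)
E = -0.2303 V

-0.2303 V


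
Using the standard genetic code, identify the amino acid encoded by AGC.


Standard genetic code lookup.
Codon AGC -> Ser

Ser


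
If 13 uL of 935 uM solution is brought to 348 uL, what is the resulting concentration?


C2 = C1 * V1 / V2
C2 = 935 * 13 / 348
C2 = 34.9282 uM

34.9282 uM


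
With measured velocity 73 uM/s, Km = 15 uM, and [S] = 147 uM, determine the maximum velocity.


Vmax = v * (Km + [S]) / [S]
Vmax = 73 * (15 + 147) / 147
Vmax = 80.449 uM/s

80.449 uM/s


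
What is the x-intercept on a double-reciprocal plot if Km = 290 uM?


x-intercept = -1/Km
= -1/290
= -0.0034 1/uM

-0.0034 1/uM


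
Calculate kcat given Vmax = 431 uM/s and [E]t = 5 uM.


kcat = Vmax / [E]t
kcat = 431 / 5
kcat = 86.2 s^-1

86.2 s^-1


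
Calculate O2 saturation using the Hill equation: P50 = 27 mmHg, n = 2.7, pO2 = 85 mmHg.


Y = pO2^n / (P50^n + pO2^n)
Y = 85^2.7 / (27^2.7 + 85^2.7)
Y = 95.67%

95.67%


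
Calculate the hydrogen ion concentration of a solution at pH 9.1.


[H+] = 10^(-pH)
[H+] = 10^(-9.1)
[H+] = 7.943e-10 M

7.943e-10 M


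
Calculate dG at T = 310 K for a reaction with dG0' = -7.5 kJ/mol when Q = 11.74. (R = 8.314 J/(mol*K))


dG = dG0' + RT * ln(Q) / 1000
dG = -7.5 + 8.314 * 310 * ln(11.74) / 1000
dG = -1.152 kJ/mol

-1.152 kJ/mol


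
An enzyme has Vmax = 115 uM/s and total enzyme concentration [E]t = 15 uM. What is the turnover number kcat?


kcat = Vmax / [E]t
kcat = 115 / 15
kcat = 7.6667 s^-1

7.6667 s^-1


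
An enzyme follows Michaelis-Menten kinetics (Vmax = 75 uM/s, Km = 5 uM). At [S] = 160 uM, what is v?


v = Vmax * [S] / (Km + [S])
v = 75 * 160 / (5 + 160)
v = 72.7273 uM/s

72.7273 uM/s


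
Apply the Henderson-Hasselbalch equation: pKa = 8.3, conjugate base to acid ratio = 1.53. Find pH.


pH = pKa + log10([A-]/[HA])
pH = 8.3 + log10(1.53)
pH = 8.4847

8.4847


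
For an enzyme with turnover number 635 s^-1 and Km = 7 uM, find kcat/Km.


Catalytic efficiency = kcat / Km
= 635 / 7
= 90.7143 uM^-1*s^-1

90.7143 uM^-1*s^-1


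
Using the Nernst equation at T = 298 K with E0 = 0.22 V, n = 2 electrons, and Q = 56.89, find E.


E = E0 - (RT/nF) * ln(Q)
E = 0.22 - (8.314 * 298 / (2 * 96485)) * ln(56.89)
E = 0.1681 V

0.1681 V


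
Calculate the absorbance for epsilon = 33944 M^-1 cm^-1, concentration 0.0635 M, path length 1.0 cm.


A = epsilon * c * l
A = 33944 * 0.0635 * 1.0
A = 2155.444

2155.444


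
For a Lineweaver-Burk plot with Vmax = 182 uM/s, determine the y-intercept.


y-intercept = 1/Vmax
= 1/182
= 0.0055 s/uM

0.0055 s/uM


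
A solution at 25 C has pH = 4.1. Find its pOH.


pOH = 14 - pH
pOH = 14 - 4.1
pOH = 9.9

9.9


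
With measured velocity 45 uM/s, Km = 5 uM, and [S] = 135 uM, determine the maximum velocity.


Vmax = v * (Km + [S]) / [S]
Vmax = 45 * (5 + 135) / 135
Vmax = 46.6667 uM/s

46.6667 uM/s


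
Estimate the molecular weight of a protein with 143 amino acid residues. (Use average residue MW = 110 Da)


MW = n_residues * 110 Da
MW = 143 * 110
MW = 15730 Da

15730 Da


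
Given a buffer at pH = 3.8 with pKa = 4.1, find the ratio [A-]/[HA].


[A-]/[HA] = 10^(pH - pKa)
= 10^(3.8 - 4.1)
= 0.5012

0.5012


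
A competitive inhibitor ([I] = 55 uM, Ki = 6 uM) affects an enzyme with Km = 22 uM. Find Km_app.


Km_app = Km * (1 + [I]/Ki)
Km_app = 22 * (1 + 55/6)
Km_app = 223.6667 uM

223.6667 uM


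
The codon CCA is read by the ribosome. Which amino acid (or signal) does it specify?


Standard genetic code lookup.
Codon CCA -> Pro

Pro


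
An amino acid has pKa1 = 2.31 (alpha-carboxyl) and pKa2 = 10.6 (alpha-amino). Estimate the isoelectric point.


pI = (pKa1 + pKa2) / 2
pI = (2.31 + 10.6) / 2
pI = 6.455

6.455


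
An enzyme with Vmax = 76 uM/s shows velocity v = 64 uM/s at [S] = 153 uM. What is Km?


Km = [S] * (Vmax - v) / v
Km = 153 * (76 - 64) / 64
Km = 28.6875 uM

28.6875 uM


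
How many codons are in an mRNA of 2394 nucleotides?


codons = nucleotides / 3
codons = 2394 / 3 = 798

798


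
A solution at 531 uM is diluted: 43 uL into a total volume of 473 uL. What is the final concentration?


C2 = C1 * V1 / V2
C2 = 531 * 43 / 473
C2 = 48.2727 uM

48.2727 uM


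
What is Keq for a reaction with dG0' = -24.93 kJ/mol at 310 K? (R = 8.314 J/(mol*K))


Keq = exp(-dG0 * 1000 / (R * T))
Keq = exp(-(-24.93) * 1000 / (8.314 * 310))
Keq = 15879.1688

15879.1688


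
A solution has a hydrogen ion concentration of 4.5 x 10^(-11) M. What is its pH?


pH = -log10([H+])
pH = -log10(4.5 x 10^(-11))
pH = 10.3468

10.3468


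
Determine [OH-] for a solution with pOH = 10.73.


[OH-] = 10^(-pOH)
[OH-] = 10^(-10.73)
[OH-] = 1.862e-11 M

1.862e-11 M


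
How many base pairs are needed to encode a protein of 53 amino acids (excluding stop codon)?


Each amino acid = 1 codon = 3 bp
bp = 53 * 3 = 159 bp

159 bp


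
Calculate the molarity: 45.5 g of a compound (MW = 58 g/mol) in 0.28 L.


C = (mass / MW) / volume
C = (45.5 / 58) / 0.28
C = 2.8017 M

2.8017 M


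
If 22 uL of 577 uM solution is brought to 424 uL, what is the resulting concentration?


C2 = C1 * V1 / V2
C2 = 577 * 22 / 424
C2 = 29.9387 uM

29.9387 uM


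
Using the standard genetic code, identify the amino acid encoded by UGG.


Standard genetic code lookup.
Codon UGG -> Trp

Trp


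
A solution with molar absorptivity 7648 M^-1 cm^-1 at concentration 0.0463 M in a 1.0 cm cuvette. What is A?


A = epsilon * c * l
A = 7648 * 0.0463 * 1.0
A = 354.1024

354.1024


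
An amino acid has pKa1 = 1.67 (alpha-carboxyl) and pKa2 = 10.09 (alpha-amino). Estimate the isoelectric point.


pI = (pKa1 + pKa2) / 2
pI = (1.67 + 10.09) / 2
pI = 5.88

5.88


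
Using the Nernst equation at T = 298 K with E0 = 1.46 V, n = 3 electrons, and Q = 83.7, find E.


E = E0 - (RT/nF) * ln(Q)
E = 1.46 - (8.314 * 298 / (3 * 96485)) * ln(83.7)
E = 1.4221 V

1.4221 V


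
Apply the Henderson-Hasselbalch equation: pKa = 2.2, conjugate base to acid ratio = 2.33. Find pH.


pH = pKa + log10([A-]/[HA])
pH = 2.2 + log10(2.33)
pH = 2.5674

2.5674


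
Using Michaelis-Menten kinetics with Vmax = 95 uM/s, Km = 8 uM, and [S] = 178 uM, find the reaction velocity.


v = Vmax * [S] / (Km + [S])
v = 95 * 178 / (8 + 178)
v = 90.914 uM/s

90.914 uM/s


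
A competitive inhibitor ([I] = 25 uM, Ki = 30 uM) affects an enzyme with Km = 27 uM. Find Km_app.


Km_app = Km * (1 + [I]/Ki)
Km_app = 27 * (1 + 25/30)
Km_app = 49.5 uM

49.5 uM


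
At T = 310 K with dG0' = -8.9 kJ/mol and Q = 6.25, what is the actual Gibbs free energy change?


dG = dG0' + RT * ln(Q) / 1000
dG = -8.9 + 8.314 * 310 * ln(6.25) / 1000
dG = -4.1768 kJ/mol

-4.1768 kJ/mol


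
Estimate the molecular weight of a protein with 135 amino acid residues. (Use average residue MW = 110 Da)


MW = n_residues * 110 Da
MW = 135 * 110
MW = 14850 Da

14850 Da


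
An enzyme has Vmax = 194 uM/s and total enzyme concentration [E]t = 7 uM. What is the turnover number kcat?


kcat = Vmax / [E]t
kcat = 194 / 7
kcat = 27.7143 s^-1

27.7143 s^-1


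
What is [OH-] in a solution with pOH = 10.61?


[OH-] = 10^(-pOH)
[OH-] = 10^(-10.61)
[OH-] = 2.455e-11 M

2.455e-11 M


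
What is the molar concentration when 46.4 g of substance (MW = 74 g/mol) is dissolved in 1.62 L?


C = (mass / MW) / volume
C = (46.4 / 74) / 1.62
C = 0.3871 M

0.3871 M


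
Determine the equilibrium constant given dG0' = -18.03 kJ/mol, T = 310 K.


Keq = exp(-dG0 * 1000 / (R * T))
Keq = exp(-(-18.03) * 1000 / (8.314 * 310))
Keq = 1091.8018

1091.8018


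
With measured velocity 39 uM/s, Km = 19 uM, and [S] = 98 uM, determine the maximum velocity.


Vmax = v * (Km + [S]) / [S]
Vmax = 39 * (19 + 98) / 98
Vmax = 46.5612 uM/s

46.5612 uM/s


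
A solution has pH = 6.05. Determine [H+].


[H+] = 10^(-pH)
[H+] = 10^(-6.05)
[H+] = 8.913e-07 M

8.913e-07 M


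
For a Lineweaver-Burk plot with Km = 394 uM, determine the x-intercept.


x-intercept = -1/Km
= -1/394
= -0.0025 1/uM

-0.0025 1/uM


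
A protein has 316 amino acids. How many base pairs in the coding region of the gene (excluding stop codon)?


Each amino acid = 1 codon = 3 bp
bp = 316 * 3 = 948 bp

948 bp


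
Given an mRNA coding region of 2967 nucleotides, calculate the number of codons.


codons = nucleotides / 3
codons = 2967 / 3 = 989

989


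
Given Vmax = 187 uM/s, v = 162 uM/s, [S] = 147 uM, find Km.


Km = [S] * (Vmax - v) / v
Km = 147 * (187 - 162) / 162
Km = 22.6852 uM

22.6852 uM


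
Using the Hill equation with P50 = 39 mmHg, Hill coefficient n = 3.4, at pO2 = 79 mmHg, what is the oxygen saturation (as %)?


Y = pO2^n / (P50^n + pO2^n)
Y = 79^3.4 / (39^3.4 + 79^3.4)
Y = 91.68%

91.68%


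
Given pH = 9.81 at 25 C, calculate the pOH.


pOH = 14 - pH
pOH = 14 - 9.81
pOH = 4.19

4.19


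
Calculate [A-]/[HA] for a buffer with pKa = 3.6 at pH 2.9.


[A-]/[HA] = 10^(pH - pKa)
= 10^(2.9 - 3.6)
= 0.1995

0.1995


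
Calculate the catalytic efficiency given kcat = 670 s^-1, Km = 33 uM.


Catalytic efficiency = kcat / Km
= 670 / 33
= 20.303 uM^-1*s^-1

20.303 uM^-1*s^-1


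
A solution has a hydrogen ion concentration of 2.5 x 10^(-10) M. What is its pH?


pH = -log10([H+])
pH = -log10(2.5 x 10^(-10))
pH = 9.6021

9.6021


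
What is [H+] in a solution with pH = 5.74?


[H+] = 10^(-pH)
[H+] = 10^(-5.74)
[H+] = 1.820e-06 M

1.820e-06 M


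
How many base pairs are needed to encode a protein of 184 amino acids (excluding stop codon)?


Each amino acid = 1 codon = 3 bp
bp = 184 * 3 = 552 bp

552 bp


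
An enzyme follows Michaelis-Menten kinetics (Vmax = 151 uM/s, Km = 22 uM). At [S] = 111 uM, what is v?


v = Vmax * [S] / (Km + [S])
v = 151 * 111 / (22 + 111)
v = 126.0226 uM/s

126.0226 uM/s


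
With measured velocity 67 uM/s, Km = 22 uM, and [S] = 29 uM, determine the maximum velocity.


Vmax = v * (Km + [S]) / [S]
Vmax = 67 * (22 + 29) / 29
Vmax = 117.8276 uM/s

117.8276 uM/s


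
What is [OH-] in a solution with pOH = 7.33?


[OH-] = 10^(-pOH)
[OH-] = 10^(-7.33)
[OH-] = 4.677e-08 M

4.677e-08 M


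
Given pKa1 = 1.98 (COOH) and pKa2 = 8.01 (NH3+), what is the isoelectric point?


pI = (pKa1 + pKa2) / 2
pI = (1.98 + 8.01) / 2
pI = 4.995

4.995


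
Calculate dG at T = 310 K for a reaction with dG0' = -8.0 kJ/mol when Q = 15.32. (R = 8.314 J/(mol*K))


dG = dG0' + RT * ln(Q) / 1000
dG = -8.0 + 8.314 * 310 * ln(15.32) / 1000
dG = -0.966 kJ/mol

-0.966 kJ/mol


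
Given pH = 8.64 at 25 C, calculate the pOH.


pOH = 14 - pH
pOH = 14 - 8.64
pOH = 5.36

5.36


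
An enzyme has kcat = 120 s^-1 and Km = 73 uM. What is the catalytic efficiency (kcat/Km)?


Catalytic efficiency = kcat / Km
= 120 / 73
= 1.6438 uM^-1*s^-1

1.6438 uM^-1*s^-1


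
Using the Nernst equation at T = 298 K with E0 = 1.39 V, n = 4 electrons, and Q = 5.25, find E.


E = E0 - (RT/nF) * ln(Q)
E = 1.39 - (8.314 * 298 / (4 * 96485)) * ln(5.25)
E = 1.3794 V

1.3794 V


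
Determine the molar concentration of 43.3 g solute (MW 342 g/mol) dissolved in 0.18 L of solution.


C = (mass / MW) / volume
C = (43.3 / 342) / 0.18
C = 0.7034 M

0.7034 M


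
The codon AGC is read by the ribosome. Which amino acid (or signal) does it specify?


Standard genetic code lookup.
Codon AGC -> Ser

Ser


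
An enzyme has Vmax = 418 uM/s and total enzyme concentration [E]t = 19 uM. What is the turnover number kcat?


kcat = Vmax / [E]t
kcat = 418 / 19
kcat = 22.0 s^-1

22.0 s^-1


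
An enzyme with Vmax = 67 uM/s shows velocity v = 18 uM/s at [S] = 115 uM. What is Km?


Km = [S] * (Vmax - v) / v
Km = 115 * (67 - 18) / 18
Km = 313.0556 uM

313.0556 uM


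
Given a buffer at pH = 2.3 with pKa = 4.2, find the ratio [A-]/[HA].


[A-]/[HA] = 10^(pH - pKa)
= 10^(2.3 - 4.2)
= 0.0126

0.0126


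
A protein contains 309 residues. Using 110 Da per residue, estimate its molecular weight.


MW = n_residues * 110 Da
MW = 309 * 110
MW = 33990 Da

33990 Da


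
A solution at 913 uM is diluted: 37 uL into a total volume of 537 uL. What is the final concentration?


C2 = C1 * V1 / V2
C2 = 913 * 37 / 537
C2 = 62.9069 uM

62.9069 uM


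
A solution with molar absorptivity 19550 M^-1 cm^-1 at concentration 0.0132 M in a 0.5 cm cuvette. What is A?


A = epsilon * c * l
A = 19550 * 0.0132 * 0.5
A = 129.03

129.03


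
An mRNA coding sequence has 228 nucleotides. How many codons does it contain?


codons = nucleotides / 3
codons = 228 / 3 = 76

76


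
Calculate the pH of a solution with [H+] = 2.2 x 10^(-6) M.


pH = -log10([H+])
pH = -log10(2.2 x 10^(-6))
pH = 5.6576

5.6576


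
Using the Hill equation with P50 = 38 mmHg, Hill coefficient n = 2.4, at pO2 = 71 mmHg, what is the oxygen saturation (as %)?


Y = pO2^n / (P50^n + pO2^n)
Y = 71^2.4 / (38^2.4 + 71^2.4)
Y = 81.76%

81.76%


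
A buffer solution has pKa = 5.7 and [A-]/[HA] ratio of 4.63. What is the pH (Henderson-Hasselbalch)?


pH = pKa + log10([A-]/[HA])
pH = 5.7 + log10(4.63)
pH = 6.3656

6.3656


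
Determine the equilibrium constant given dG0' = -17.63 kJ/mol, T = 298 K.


Keq = exp(-dG0 * 1000 / (R * T))
Keq = exp(-(-17.63) * 1000 / (8.314 * 298))
Keq = 1231.3145

1231.3145


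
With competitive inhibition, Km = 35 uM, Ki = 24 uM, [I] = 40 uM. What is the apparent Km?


Km_app = Km * (1 + [I]/Ki)
Km_app = 35 * (1 + 40/24)
Km_app = 93.3333 uM

93.3333 uM


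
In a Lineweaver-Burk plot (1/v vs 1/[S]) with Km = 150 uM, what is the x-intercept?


x-intercept = -1/Km
= -1/150
= -0.0067 1/uM

-0.0067 1/uM


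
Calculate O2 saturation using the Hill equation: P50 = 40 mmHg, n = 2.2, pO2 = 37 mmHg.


Y = pO2^n / (P50^n + pO2^n)
Y = 37^2.2 / (40^2.2 + 37^2.2)
Y = 45.72%

45.72%


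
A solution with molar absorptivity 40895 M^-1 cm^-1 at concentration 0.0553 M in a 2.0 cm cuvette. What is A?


A = epsilon * c * l
A = 40895 * 0.0553 * 2.0
A = 4522.987

4522.987


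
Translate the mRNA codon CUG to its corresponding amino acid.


Standard genetic code lookup.
Codon CUG -> Leu

Leu


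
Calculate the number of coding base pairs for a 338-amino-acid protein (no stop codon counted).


Each amino acid = 1 codon = 3 bp
bp = 338 * 3 = 1014 bp

1014 bp


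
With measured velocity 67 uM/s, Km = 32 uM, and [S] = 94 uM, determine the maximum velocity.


Vmax = v * (Km + [S]) / [S]
Vmax = 67 * (32 + 94) / 94
Vmax = 89.8085 uM/s

89.8085 uM/s


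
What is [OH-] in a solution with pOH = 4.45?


[OH-] = 10^(-pOH)
[OH-] = 10^(-4.45)
[OH-] = 3.548e-05 M

3.548e-05 M


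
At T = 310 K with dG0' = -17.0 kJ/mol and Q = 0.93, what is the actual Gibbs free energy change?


dG = dG0' + RT * ln(Q) / 1000
dG = -17.0 + 8.314 * 310 * ln(0.93) / 1000
dG = -17.187 kJ/mol

-17.187 kJ/mol


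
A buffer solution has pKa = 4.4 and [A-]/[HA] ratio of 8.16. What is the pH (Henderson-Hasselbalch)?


pH = pKa + log10([A-]/[HA])
pH = 4.4 + log10(8.16)
pH = 5.3117

5.3117


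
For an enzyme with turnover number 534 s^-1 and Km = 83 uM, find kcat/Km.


Catalytic efficiency = kcat / Km
= 534 / 83
= 6.4337 uM^-1*s^-1

6.4337 uM^-1*s^-1


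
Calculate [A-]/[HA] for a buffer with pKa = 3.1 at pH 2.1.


[A-]/[HA] = 10^(pH - pKa)
= 10^(2.1 - 3.1)
= 0.1

0.1


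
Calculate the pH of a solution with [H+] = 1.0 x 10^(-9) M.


pH = -log10([H+])
pH = -log10(1.0 x 10^(-9))
pH = 9.0

9.0


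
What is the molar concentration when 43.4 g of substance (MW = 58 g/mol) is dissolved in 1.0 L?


C = (mass / MW) / volume
C = (43.4 / 58) / 1.0
C = 0.7483 M

0.7483 M


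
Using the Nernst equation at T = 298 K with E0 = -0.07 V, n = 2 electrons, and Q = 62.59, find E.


E = E0 - (RT/nF) * ln(Q)
E = -0.07 - (8.314 * 298 / (2 * 96485)) * ln(62.59)
E = -0.1231 V

-0.1231 V


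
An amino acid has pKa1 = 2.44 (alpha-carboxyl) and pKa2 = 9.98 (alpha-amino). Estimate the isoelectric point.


pI = (pKa1 + pKa2) / 2
pI = (2.44 + 9.98) / 2
pI = 6.21

6.21


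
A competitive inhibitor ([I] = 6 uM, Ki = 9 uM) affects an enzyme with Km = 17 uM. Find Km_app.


Km_app = Km * (1 + [I]/Ki)
Km_app = 17 * (1 + 6/9)
Km_app = 28.3333 uM

28.3333 uM


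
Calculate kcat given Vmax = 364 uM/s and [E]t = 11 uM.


kcat = Vmax / [E]t
kcat = 364 / 11
kcat = 33.0909 s^-1

33.0909 s^-1


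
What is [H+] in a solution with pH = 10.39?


[H+] = 10^(-pH)
[H+] = 10^(-10.39)
[H+] = 4.074e-11 M

4.074e-11 M


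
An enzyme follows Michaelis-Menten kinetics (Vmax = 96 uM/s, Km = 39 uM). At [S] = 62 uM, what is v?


v = Vmax * [S] / (Km + [S])
v = 96 * 62 / (39 + 62)
v = 58.9307 uM/s

58.9307 uM/s


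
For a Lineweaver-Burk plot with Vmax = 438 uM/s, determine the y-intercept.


y-intercept = 1/Vmax
= 1/438
= 0.0023 s/uM

0.0023 s/uM


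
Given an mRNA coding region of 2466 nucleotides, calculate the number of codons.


codons = nucleotides / 3
codons = 2466 / 3 = 822

822


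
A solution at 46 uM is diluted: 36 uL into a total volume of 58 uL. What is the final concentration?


C2 = C1 * V1 / V2
C2 = 46 * 36 / 58
C2 = 28.5517 uM

28.5517 uM


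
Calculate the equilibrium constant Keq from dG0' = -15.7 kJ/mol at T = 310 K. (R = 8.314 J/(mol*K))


Keq = exp(-dG0 * 1000 / (R * T))
Keq = exp(-(-15.7) * 1000 / (8.314 * 310))
Keq = 442.1069

442.1069


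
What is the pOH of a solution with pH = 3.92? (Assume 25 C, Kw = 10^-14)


pOH = 14 - pH
pOH = 14 - 3.92
pOH = 10.08

10.08


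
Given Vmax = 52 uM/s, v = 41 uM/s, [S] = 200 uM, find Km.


Km = [S] * (Vmax - v) / v
Km = 200 * (52 - 41) / 41
Km = 53.6585 uM

53.6585 uM


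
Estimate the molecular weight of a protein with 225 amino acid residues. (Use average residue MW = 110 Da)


MW = n_residues * 110 Da
MW = 225 * 110
MW = 24750 Da

24750 Da


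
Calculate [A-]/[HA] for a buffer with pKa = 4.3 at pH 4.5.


[A-]/[HA] = 10^(pH - pKa)
= 10^(4.5 - 4.3)
= 1.5849

1.5849


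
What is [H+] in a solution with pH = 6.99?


[H+] = 10^(-pH)
[H+] = 10^(-6.99)
[H+] = 1.023e-07 M

1.023e-07 M


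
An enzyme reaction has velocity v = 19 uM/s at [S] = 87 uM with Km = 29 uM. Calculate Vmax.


Vmax = v * (Km + [S]) / [S]
Vmax = 19 * (29 + 87) / 87
Vmax = 25.3333 uM/s

25.3333 uM/s


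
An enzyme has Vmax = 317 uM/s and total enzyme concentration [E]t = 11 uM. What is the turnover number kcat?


kcat = Vmax / [E]t
kcat = 317 / 11
kcat = 28.8182 s^-1

28.8182 s^-1


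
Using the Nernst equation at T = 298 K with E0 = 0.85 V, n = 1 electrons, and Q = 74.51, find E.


E = E0 - (RT/nF) * ln(Q)
E = 0.85 - (8.314 * 298 / (1 * 96485)) * ln(74.51)
E = 0.7393 V

0.7393 V


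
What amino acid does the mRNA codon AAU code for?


Standard genetic code lookup.
Codon AAU -> Asn

Asn


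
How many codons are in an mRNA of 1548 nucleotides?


codons = nucleotides / 3
codons = 1548 / 3 = 516

516


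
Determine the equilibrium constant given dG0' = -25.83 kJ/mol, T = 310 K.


Keq = exp(-dG0 * 1000 / (R * T))
Keq = exp(-(-25.83) * 1000 / (8.314 * 310))
Keq = 22515.5312

22515.5312


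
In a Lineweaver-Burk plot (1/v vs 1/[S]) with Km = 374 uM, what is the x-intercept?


x-intercept = -1/Km
= -1/374
= -0.0027 1/uM

-0.0027 1/uM


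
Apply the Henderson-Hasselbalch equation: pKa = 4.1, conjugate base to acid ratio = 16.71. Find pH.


pH = pKa + log10([A-]/[HA])
pH = 4.1 + log10(16.71)
pH = 5.323

5.323


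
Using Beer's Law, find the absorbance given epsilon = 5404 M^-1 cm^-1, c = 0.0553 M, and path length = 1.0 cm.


A = epsilon * c * l
A = 5404 * 0.0553 * 1.0
A = 298.8412

298.8412


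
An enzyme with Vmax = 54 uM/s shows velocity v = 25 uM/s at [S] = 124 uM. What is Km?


Km = [S] * (Vmax - v) / v
Km = 124 * (54 - 25) / 25
Km = 143.84 uM

143.84 uM


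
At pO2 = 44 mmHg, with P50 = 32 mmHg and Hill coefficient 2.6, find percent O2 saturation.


Y = pO2^n / (P50^n + pO2^n)
Y = 44^2.6 / (32^2.6 + 44^2.6)
Y = 69.59%

69.59%


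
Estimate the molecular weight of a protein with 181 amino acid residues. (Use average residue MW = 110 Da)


MW = n_residues * 110 Da
MW = 181 * 110
MW = 19910 Da

19910 Da


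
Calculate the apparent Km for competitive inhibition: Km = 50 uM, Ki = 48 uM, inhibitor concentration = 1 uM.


Km_app = Km * (1 + [I]/Ki)
Km_app = 50 * (1 + 1/48)
Km_app = 51.0417 uM

51.0417 uM


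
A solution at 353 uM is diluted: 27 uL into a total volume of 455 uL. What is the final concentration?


C2 = C1 * V1 / V2
C2 = 353 * 27 / 455
C2 = 20.9473 uM

20.9473 uM


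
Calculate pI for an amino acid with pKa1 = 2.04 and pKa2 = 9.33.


pI = (pKa1 + pKa2) / 2
pI = (2.04 + 9.33) / 2
pI = 5.685

5.685


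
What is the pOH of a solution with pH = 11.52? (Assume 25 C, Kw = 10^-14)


pOH = 14 - pH
pOH = 14 - 11.52
pOH = 2.48

2.48


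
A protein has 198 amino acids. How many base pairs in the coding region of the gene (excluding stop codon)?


Each amino acid = 1 codon = 3 bp
bp = 198 * 3 = 594 bp

594 bp


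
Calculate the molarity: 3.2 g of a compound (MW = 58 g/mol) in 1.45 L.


C = (mass / MW) / volume
C = (3.2 / 58) / 1.45
C = 0.038 M

0.038 M


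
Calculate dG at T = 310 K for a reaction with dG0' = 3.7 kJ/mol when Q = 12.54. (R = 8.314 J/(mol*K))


dG = dG0' + RT * ln(Q) / 1000
dG = 3.7 + 8.314 * 310 * ln(12.54) / 1000
dG = 10.2179 kJ/mol

10.2179 kJ/mol


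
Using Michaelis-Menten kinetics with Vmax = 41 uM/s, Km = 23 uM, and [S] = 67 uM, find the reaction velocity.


v = Vmax * [S] / (Km + [S])
v = 41 * 67 / (23 + 67)
v = 30.5222 uM/s

30.5222 uM/s


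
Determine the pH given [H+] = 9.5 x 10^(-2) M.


pH = -log10([H+])
pH = -log10(9.5 x 10^(-2))
pH = 1.0223

1.0223


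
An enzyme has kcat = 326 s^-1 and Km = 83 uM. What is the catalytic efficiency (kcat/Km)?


Catalytic efficiency = kcat / Km
= 326 / 83
= 3.9277 uM^-1*s^-1

3.9277 uM^-1*s^-1


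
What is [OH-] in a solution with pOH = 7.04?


[OH-] = 10^(-pOH)
[OH-] = 10^(-7.04)
[OH-] = 9.120e-08 M

9.120e-08 M


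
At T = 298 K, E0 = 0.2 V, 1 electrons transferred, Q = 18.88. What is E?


E = E0 - (RT/nF) * ln(Q)
E = 0.2 - (8.314 * 298 / (1 * 96485)) * ln(18.88)
E = 0.1246 V

0.1246 V


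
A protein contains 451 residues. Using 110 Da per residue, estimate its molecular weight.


MW = n_residues * 110 Da
MW = 451 * 110
MW = 49610 Da

49610 Da


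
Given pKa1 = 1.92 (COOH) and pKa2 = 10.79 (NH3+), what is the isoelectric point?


pI = (pKa1 + pKa2) / 2
pI = (1.92 + 10.79) / 2
pI = 6.355

6.355


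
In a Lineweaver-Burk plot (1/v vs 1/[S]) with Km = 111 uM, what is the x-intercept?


x-intercept = -1/Km
= -1/111
= -0.009 1/uM

-0.009 1/uM


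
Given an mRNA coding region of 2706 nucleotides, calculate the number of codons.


codons = nucleotides / 3
codons = 2706 / 3 = 902

902


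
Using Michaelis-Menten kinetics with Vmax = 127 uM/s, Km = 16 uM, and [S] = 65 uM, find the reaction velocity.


v = Vmax * [S] / (Km + [S])
v = 127 * 65 / (16 + 65)
v = 101.9136 uM/s

101.9136 uM/s


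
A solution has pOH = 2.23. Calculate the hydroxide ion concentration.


[OH-] = 10^(-pOH)
[OH-] = 10^(-2.23)
[OH-] = 0.0059 M

0.0059 M


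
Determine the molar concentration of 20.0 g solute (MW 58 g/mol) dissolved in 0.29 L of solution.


C = (mass / MW) / volume
C = (20.0 / 58) / 0.29
C = 1.1891 M

1.1891 M


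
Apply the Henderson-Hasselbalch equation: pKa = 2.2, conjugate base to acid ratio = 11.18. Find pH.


pH = pKa + log10([A-]/[HA])
pH = 2.2 + log10(11.18)
pH = 3.2484

3.2484


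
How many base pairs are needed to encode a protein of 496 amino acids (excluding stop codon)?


Each amino acid = 1 codon = 3 bp
bp = 496 * 3 = 1488 bp

1488 bp


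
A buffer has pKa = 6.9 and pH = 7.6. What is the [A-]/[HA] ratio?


[A-]/[HA] = 10^(pH - pKa)
= 10^(7.6 - 6.9)
= 5.0119

5.0119


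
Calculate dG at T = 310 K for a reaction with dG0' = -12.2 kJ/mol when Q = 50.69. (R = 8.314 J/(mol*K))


dG = dG0' + RT * ln(Q) / 1000
dG = -12.2 + 8.314 * 310 * ln(50.69) / 1000
dG = -2.0821 kJ/mol

-2.0821 kJ/mol


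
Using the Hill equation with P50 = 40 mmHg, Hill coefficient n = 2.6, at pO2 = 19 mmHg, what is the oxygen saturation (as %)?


Y = pO2^n / (P50^n + pO2^n)
Y = 19^2.6 / (40^2.6 + 19^2.6)
Y = 12.61%

12.61%


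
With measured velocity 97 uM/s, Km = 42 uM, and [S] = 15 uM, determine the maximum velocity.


Vmax = v * (Km + [S]) / [S]
Vmax = 97 * (42 + 15) / 15
Vmax = 368.6 uM/s

368.6 uM/s


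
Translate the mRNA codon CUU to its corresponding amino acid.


Standard genetic code lookup.
Codon CUU -> Leu

Leu


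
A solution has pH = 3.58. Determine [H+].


[H+] = 10^(-pH)
[H+] = 10^(-3.58)
[H+] = 2.630e-04 M

2.630e-04 M


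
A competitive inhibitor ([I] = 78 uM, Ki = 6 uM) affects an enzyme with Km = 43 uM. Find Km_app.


Km_app = Km * (1 + [I]/Ki)
Km_app = 43 * (1 + 78/6)
Km_app = 602.0 uM

602.0 uM


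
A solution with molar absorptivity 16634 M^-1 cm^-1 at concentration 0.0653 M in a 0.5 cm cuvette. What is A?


A = epsilon * c * l
A = 16634 * 0.0653 * 0.5
A = 543.1001

543.1001


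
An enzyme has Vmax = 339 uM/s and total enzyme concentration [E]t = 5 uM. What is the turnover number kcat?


kcat = Vmax / [E]t
kcat = 339 / 5
kcat = 67.8 s^-1

67.8 s^-1


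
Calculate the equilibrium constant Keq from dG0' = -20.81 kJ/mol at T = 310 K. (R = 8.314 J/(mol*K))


Keq = exp(-dG0 * 1000 / (R * T))
Keq = exp(-(-20.81) * 1000 / (8.314 * 310))
Keq = 3210.6094

3210.6094


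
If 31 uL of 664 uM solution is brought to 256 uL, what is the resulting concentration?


C2 = C1 * V1 / V2
C2 = 664 * 31 / 256
C2 = 80.4062 uM

80.4062 uM


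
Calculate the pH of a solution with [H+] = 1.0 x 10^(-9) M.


pH = -log10([H+])
pH = -log10(1.0 x 10^(-9))
pH = 9.0

9.0


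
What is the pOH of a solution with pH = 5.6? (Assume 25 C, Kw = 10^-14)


pOH = 14 - pH
pOH = 14 - 5.6
pOH = 8.4

8.4


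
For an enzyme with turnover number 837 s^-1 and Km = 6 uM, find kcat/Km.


Catalytic efficiency = kcat / Km
= 837 / 6
= 139.5 uM^-1*s^-1

139.5 uM^-1*s^-1


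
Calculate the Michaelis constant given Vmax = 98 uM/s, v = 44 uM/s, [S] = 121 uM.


Km = [S] * (Vmax - v) / v
Km = 121 * (98 - 44) / 44
Km = 148.5 uM

148.5 uM


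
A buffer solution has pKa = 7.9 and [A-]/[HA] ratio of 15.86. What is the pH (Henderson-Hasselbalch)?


pH = pKa + log10([A-]/[HA])
pH = 7.9 + log10(15.86)
pH = 9.1003

9.1003


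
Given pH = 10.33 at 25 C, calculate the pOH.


pOH = 14 - pH
pOH = 14 - 10.33
pOH = 3.67

3.67


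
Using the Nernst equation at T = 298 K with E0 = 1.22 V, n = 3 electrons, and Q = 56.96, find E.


E = E0 - (RT/nF) * ln(Q)
E = 1.22 - (8.314 * 298 / (3 * 96485)) * ln(56.96)
E = 1.1854 V

1.1854 V


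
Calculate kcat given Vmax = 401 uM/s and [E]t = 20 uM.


kcat = Vmax / [E]t
kcat = 401 / 20
kcat = 20.05 s^-1

20.05 s^-1


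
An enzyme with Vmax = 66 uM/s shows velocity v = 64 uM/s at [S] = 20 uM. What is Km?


Km = [S] * (Vmax - v) / v
Km = 20 * (66 - 64) / 64
Km = 0.625 uM

0.625 uM


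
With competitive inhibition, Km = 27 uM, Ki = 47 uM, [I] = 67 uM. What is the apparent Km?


Km_app = Km * (1 + [I]/Ki)
Km_app = 27 * (1 + 67/47)
Km_app = 65.4894 uM

65.4894 uM


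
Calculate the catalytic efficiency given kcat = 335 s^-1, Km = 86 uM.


Catalytic efficiency = kcat / Km
= 335 / 86
= 3.8953 uM^-1*s^-1

3.8953 uM^-1*s^-1


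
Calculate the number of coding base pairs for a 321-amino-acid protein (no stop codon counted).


Each amino acid = 1 codon = 3 bp
bp = 321 * 3 = 963 bp

963 bp


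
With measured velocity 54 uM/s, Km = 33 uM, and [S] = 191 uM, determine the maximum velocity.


Vmax = v * (Km + [S]) / [S]
Vmax = 54 * (33 + 191) / 191
Vmax = 63.3298 uM/s

63.3298 uM/s


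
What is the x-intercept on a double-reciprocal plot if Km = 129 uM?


x-intercept = -1/Km
= -1/129
= -0.0078 1/uM

-0.0078 1/uM


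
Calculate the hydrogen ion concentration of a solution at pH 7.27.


[H+] = 10^(-pH)
[H+] = 10^(-7.27)
[H+] = 5.370e-08 M

5.370e-08 M


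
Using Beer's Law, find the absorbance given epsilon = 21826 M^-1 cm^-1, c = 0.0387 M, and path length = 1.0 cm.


A = epsilon * c * l
A = 21826 * 0.0387 * 1.0
A = 844.6662

844.6662


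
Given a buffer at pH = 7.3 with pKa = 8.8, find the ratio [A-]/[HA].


[A-]/[HA] = 10^(pH - pKa)
= 10^(7.3 - 8.8)
= 0.0316

0.0316


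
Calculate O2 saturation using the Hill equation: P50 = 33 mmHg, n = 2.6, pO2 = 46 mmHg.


Y = pO2^n / (P50^n + pO2^n)
Y = 46^2.6 / (33^2.6 + 46^2.6)
Y = 70.34%

70.34%


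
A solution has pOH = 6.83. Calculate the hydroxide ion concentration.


[OH-] = 10^(-pOH)
[OH-] = 10^(-6.83)
[OH-] = 1.479e-07 M

1.479e-07 M


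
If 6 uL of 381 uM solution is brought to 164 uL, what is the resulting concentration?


C2 = C1 * V1 / V2
C2 = 381 * 6 / 164
C2 = 13.939 uM

13.939 uM


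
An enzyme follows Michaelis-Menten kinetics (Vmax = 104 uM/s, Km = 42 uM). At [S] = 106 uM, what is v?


v = Vmax * [S] / (Km + [S])
v = 104 * 106 / (42 + 106)
v = 74.4865 uM/s

74.4865 uM/s


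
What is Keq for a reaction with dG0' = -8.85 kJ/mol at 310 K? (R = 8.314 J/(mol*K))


Keq = exp(-dG0 * 1000 / (R * T))
Keq = exp(-(-8.85) * 1000 / (8.314 * 310))
Keq = 30.9934

30.9934


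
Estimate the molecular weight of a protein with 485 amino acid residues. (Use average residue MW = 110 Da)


MW = n_residues * 110 Da
MW = 485 * 110
MW = 53350 Da

53350 Da


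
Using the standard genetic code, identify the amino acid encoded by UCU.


Standard genetic code lookup.
Codon UCU -> Ser

Ser


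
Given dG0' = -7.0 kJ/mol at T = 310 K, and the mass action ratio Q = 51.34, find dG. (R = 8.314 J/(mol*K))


dG = dG0' + RT * ln(Q) / 1000
dG = -7.0 + 8.314 * 310 * ln(51.34) / 1000
dG = 3.1508 kJ/mol

3.1508 kJ/mol


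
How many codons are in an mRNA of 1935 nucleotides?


codons = nucleotides / 3
codons = 1935 / 3 = 645

645


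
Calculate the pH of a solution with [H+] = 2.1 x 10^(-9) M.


pH = -log10([H+])
pH = -log10(2.1 x 10^(-9))
pH = 8.6778

8.6778


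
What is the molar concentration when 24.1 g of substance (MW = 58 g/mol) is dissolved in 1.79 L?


C = (mass / MW) / volume
C = (24.1 / 58) / 1.79
C = 0.2321 M

0.2321 M


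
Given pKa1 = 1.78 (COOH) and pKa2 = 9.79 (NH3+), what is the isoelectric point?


pI = (pKa1 + pKa2) / 2
pI = (1.78 + 9.79) / 2
pI = 5.785

5.785


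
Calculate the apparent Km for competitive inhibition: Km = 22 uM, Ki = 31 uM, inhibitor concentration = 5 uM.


Km_app = Km * (1 + [I]/Ki)
Km_app = 22 * (1 + 5/31)
Km_app = 25.5484 uM

25.5484 uM


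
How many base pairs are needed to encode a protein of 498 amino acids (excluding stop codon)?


Each amino acid = 1 codon = 3 bp
bp = 498 * 3 = 1494 bp

1494 bp


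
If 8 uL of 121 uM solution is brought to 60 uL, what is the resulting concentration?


C2 = C1 * V1 / V2
C2 = 121 * 8 / 60
C2 = 16.1333 uM

16.1333 uM


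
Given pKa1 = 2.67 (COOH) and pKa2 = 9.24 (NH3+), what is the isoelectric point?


pI = (pKa1 + pKa2) / 2
pI = (2.67 + 9.24) / 2
pI = 5.955

5.955


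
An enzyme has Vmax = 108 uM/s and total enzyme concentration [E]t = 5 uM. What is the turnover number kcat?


kcat = Vmax / [E]t
kcat = 108 / 5
kcat = 21.6 s^-1

21.6 s^-1


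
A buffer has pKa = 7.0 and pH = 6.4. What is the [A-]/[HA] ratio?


[A-]/[HA] = 10^(pH - pKa)
= 10^(6.4 - 7.0)
= 0.2512

0.2512


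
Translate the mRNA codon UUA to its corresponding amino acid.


Standard genetic code lookup.
Codon UUA -> Leu

Leu


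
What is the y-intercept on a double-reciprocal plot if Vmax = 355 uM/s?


y-intercept = 1/Vmax
= 1/355
= 0.0028 s/uM

0.0028 s/uM


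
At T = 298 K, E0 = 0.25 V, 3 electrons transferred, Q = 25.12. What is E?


E = E0 - (RT/nF) * ln(Q)
E = 0.25 - (8.314 * 298 / (3 * 96485)) * ln(25.12)
E = 0.2224 V

0.2224 V


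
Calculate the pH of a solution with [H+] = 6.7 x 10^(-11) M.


pH = -log10([H+])
pH = -log10(6.7 x 10^(-11))
pH = 10.1739

10.1739


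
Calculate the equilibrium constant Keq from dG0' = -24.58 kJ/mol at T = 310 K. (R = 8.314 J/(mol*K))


Keq = exp(-dG0 * 1000 / (R * T))
Keq = exp(-(-24.58) * 1000 / (8.314 * 310))
Keq = 13862.8027

13862.8027


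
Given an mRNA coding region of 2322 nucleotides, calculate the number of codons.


codons = nucleotides / 3
codons = 2322 / 3 = 774

774


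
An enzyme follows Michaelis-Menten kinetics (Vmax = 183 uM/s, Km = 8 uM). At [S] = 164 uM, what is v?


v = Vmax * [S] / (Km + [S])
v = 183 * 164 / (8 + 164)
v = 174.4884 uM/s

174.4884 uM/s


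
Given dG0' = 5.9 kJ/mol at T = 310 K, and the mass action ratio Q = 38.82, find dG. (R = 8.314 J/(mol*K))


dG = dG0' + RT * ln(Q) / 1000
dG = 5.9 + 8.314 * 310 * ln(38.82) / 1000
dG = 15.3303 kJ/mol

15.3303 kJ/mol


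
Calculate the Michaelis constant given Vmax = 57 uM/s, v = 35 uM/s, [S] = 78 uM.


Km = [S] * (Vmax - v) / v
Km = 78 * (57 - 35) / 35
Km = 49.0286 uM

49.0286 uM


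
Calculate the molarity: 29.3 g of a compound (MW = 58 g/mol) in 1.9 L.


C = (mass / MW) / volume
C = (29.3 / 58) / 1.9
C = 0.2659 M

0.2659 M


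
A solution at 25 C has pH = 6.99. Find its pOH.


pOH = 14 - pH
pOH = 14 - 6.99
pOH = 7.01

7.01


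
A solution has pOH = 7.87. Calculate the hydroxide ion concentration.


[OH-] = 10^(-pOH)
[OH-] = 10^(-7.87)
[OH-] = 1.349e-08 M

1.349e-08 M


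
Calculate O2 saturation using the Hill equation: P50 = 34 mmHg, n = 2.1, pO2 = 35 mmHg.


Y = pO2^n / (P50^n + pO2^n)
Y = 35^2.1 / (34^2.1 + 35^2.1)
Y = 51.52%

51.52%


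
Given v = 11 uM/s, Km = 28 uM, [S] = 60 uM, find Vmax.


Vmax = v * (Km + [S]) / [S]
Vmax = 11 * (28 + 60) / 60
Vmax = 16.1333 uM/s

16.1333 uM/s
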